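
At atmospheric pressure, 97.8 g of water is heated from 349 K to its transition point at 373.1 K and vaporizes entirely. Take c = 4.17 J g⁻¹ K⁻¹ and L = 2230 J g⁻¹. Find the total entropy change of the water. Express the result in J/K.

ΔS = 612 J/K

Warming step: ΔS₁ = m c ln(T_tr/T_i) = 97.8 × 4.17 × ln(373.1/349) = 27.23 J/K.
Phase change: ΔS₂ = +mL/T_tr = 97.8 × 2230 / 373.1 = 584.5 J/K.
ΔS_total = (27.23) + (584.5) = 612 J/K.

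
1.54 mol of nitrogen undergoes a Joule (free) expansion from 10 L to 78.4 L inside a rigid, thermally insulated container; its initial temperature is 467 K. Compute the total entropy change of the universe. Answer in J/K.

ΔS_universe = 26.4 J/K

For an ideal gas in free expansion Q = 0 and W = 0, so T is unchanged.
Entropy is a state function; using a reversible isothermal path, ΔS_gas = nR ln(V₂/V₁) = 1.54 × 8.314 × ln(78.4/10) = 26.4 J/K.
The insulated surroundings exchange no heat, so ΔS_surr = 0 and ΔS_universe = ΔS_gas.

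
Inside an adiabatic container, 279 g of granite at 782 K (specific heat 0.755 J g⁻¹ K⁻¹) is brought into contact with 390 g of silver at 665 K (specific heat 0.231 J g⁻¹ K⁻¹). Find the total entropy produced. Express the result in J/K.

Energy balance: T_f = (m₁c₁T₁ + m₂c₂T₂)/(m₁c₁ + m₂c₂) = 746.95 K.
ΔS₁ = m₁c₁ ln(T_f/T₁) = 210.645 × ln(746.95/782) = -9.65922 J/K.
ΔS₂ = m₂c₂ ln(T_f/T₂) = 90.09 × ln(746.95/665) = 10.4696 J/K.
ΔS_total = -9.65922 + 10.4696 = 0.81 J/K.

ΔS_total = 0.81 J/K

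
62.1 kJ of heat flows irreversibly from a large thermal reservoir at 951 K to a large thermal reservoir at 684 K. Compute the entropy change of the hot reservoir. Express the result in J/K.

ΔS_hot = -65.3 J/K

The hot reservoir loses heat Q, so ΔS_hot = −Q/T_H = −62100/951 = -65.3 J/K.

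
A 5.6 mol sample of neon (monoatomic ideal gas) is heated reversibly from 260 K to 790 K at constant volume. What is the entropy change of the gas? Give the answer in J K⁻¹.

ΔS = 77.6 J/K

At constant volume, ΔS = nC_V ln(T₂/T₁) with C_V = 3R/2 = 12.47 J mol⁻¹ K⁻¹.
ΔS = 5.6 × 12.47 × ln(790/260) = 77.6 J/K.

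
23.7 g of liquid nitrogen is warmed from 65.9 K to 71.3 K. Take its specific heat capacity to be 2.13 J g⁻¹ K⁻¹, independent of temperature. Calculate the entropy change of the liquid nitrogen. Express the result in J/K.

ΔS = ∫dQ_rev/T = m c ln(T₂/T₁) = 23.7 × 2.13 × ln(71.3/65.9) = 3.98 J/K.

ΔS = 3.98 J/K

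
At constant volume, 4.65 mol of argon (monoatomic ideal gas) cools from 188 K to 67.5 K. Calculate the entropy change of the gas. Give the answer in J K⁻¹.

ΔS = -59.4 J/K

At constant volume, ΔS = nC_V ln(T₂/T₁) with C_V = 3R/2 = 12.47 J mol⁻¹ K⁻¹.
ΔS = 4.65 × 12.47 × ln(67.5/188) = -59.4 J/K.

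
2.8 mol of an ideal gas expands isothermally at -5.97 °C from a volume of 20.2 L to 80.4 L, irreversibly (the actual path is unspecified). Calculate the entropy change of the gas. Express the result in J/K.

ΔS_gas = 32.2 J/K

Entropy is a state function, so ΔS_gas depends only on the end states.
For an isothermal ideal gas ΔS_gas = nR ln(V₂/V₁) = 2.8 × 8.314 × ln(80.4/20.2) = 32.2 J/K.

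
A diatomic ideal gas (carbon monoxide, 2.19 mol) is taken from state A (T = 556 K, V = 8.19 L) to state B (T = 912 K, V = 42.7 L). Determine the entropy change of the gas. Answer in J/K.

Entropy is a state function: ΔS = nC_V ln(T₂/T₁) + nR ln(V₂/V₁), with C_V = 5R/2 = 20.79 J mol⁻¹ K⁻¹ for a diatomic ideal gas.
ΔS = 2.19 × [20.79 × ln(912/556) + 8.314 × ln(42.7/8.19)] = 52.6 J/K.

ΔS = 52.6 J/K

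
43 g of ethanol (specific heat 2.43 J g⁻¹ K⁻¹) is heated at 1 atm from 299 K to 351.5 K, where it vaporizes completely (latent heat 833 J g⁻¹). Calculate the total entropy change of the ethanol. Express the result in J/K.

Warming step: ΔS₁ = m c ln(T_tr/T_i) = 43 × 2.43 × ln(351.5/299) = 16.9 J/K.
Phase change: ΔS₂ = +mL/T_tr = 43 × 833 / 351.5 = 101.9 J/K.
ΔS_total = (16.9) + (101.9) = 119 J/K.

ΔS = 119 J/K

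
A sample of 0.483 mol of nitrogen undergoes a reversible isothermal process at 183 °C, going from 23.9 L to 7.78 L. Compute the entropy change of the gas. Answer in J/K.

For an isothermal ideal gas ΔS_gas = nR ln(V₂/V₁) = 0.483 × 8.314 × ln(7.78/23.9) = -4.51 J/K.

ΔS_gas = -4.51 J/K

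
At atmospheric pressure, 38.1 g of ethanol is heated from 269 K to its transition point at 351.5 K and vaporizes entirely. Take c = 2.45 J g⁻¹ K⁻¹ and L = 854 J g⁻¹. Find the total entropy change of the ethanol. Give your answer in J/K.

Warming step: ΔS₁ = m c ln(T_tr/T_i) = 38.1 × 2.45 × ln(351.5/269) = 24.97 J/K.
Phase change: ΔS₂ = +mL/T_tr = 38.1 × 854 / 351.5 = 92.57 J/K.
ΔS_total = (24.97) + (92.57) = 118 J/K.

ΔS = 118 J/K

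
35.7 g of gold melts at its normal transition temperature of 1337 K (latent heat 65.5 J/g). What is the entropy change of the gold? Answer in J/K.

Heat absorbed by the substance: Q = mL = 35.7 × 65.5 = 2338.35 J.
At constant T, ΔS = Q_rev/T = 2338.35 / 1337 = 1.75 J/K.

ΔS = 1.75 J/K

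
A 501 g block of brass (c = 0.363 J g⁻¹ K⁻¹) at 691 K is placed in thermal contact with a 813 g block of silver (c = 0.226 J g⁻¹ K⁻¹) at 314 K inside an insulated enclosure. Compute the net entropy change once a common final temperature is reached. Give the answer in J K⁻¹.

ΔS_total = 27.8 J/K

Energy balance: T_f = (m₁c₁T₁ + m₂c₂T₂)/(m₁c₁ + m₂c₂) = 501.53 K.
ΔS₁ = m₁c₁ ln(T_f/T₁) = 181.863 × ln(501.53/691) = -58.28 J/K.
ΔS₂ = m₂c₂ ln(T_f/T₂) = 183.738 × ln(501.53/314) = 86.04 J/K.
ΔS_total = -58.28 + 86.04 = 27.8 J/K.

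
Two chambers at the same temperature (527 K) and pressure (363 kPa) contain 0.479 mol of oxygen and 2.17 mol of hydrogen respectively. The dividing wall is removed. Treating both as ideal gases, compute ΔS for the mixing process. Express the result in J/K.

ΔS_mix = 10.4 J/K

Mole fractions: x_A = 0.479/2.65 = 0.181, x_B = 0.819.
ΔS_mix = −R(n_A ln x_A + n_B ln x_B) = −8.314 × (0.479 ln 0.181 + 2.17 ln 0.819) = 10.4 J/K.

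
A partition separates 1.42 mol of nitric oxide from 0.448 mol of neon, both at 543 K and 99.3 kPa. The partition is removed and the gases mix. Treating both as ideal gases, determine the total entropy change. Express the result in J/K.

Mole fractions: x_A = 1.42/1.87 = 0.76, x_B = 0.24.
ΔS_mix = −R(n_A ln x_A + n_B ln x_B) = −8.314 × (1.42 ln 0.76 + 0.448 ln 0.24) = 8.56 J/K.

ΔS_mix = 8.56 J/K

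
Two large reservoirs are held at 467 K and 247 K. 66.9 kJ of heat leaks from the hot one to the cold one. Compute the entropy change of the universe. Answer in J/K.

ΔS_total = 128 J/K

ΔS_hot = −Q/T_H = −66900/467 = -143.3 J/K and ΔS_cold = +Q/T_C = 66900/247 = 270.9 J/K.
ΔS_total = -143.3 + 270.9 = 128 J/K, positive as the second law requires.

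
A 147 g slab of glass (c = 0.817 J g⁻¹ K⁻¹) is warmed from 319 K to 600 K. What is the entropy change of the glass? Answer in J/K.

ΔS = ∫dQ_rev/T = m c ln(T₂/T₁) = 147 × 0.817 × ln(600/319) = 75.9 J/K.

ΔS = 75.9 J/K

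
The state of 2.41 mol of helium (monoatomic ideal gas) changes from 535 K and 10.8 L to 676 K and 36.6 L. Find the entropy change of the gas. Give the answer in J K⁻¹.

ΔS = 31.5 J/K

Entropy is a state function: ΔS = nC_V ln(T₂/T₁) + nR ln(V₂/V₁), with C_V = 3R/2 = 12.47 J mol⁻¹ K⁻¹ for a monoatomic ideal gas.
ΔS = 2.41 × [12.47 × ln(676/535) + 8.314 × ln(36.6/10.8)] = 31.5 J/K.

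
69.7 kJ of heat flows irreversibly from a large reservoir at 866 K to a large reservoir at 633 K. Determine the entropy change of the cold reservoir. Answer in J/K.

The cold reservoir gains heat Q, so ΔS_cold = +Q/T_C = 69700/633 = 110 J/K.

ΔS_cold = 110 J/K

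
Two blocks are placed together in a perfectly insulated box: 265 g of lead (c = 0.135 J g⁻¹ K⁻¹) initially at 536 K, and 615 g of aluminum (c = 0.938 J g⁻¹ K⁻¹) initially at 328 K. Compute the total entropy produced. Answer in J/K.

ΔS_total = 4.71 J/K

Energy balance: T_f = (m₁c₁T₁ + m₂c₂T₂)/(m₁c₁ + m₂c₂) = 340.15 K.
ΔS₁ = m₁c₁ ln(T_f/T₁) = 35.775 × ln(340.15/536) = -16.27 J/K.
ΔS₂ = m₂c₂ ln(T_f/T₂) = 576.87 × ln(340.15/328) = 20.98 J/K.
ΔS_total = -16.27 + 20.98 = 4.71 J/K.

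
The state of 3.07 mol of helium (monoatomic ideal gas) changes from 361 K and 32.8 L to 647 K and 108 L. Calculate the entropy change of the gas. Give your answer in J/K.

ΔS = 52.8 J/K

Entropy is a state function: ΔS = nC_V ln(T₂/T₁) + nR ln(V₂/V₁), with C_V = 3R/2 = 12.47 J mol⁻¹ K⁻¹ for a monoatomic ideal gas.
ΔS = 3.07 × [12.47 × ln(647/361) + 8.314 × ln(108/32.8)] = 52.8 J/K.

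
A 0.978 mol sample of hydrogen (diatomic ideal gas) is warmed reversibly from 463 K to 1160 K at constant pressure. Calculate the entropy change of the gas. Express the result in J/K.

At constant pressure, ΔS = nC_p ln(T₂/T₁) with C_p = 7R/2 = 29.1 J mol⁻¹ K⁻¹.
ΔS = 0.978 × 29.1 × ln(1160/463) = 26.1 J/K.

ΔS = 26.1 J/K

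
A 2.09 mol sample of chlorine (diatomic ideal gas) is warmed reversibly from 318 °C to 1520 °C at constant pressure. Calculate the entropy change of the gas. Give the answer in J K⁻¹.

In kelvin: T₁ = 591.15 K, T₂ = 1793.15 K. At constant pressure, ΔS = nC_p ln(T₂/T₁) with C_p = 7R/2 = 29.1 J mol⁻¹ K⁻¹.
ΔS = 2.09 × 29.1 × ln(1793.15/591.15) = 67.5 J/K.

ΔS = 67.5 J/K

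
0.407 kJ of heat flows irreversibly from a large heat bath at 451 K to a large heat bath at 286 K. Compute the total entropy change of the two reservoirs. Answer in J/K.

ΔS_total = 0.521 J/K

ΔS_hot = −Q/T_H = −407/451 = -0.9024 J/K and ΔS_cold = +Q/T_C = 407/286 = 1.423 J/K.
ΔS_total = -0.9024 + 1.423 = 0.521 J/K, positive as the second law requires.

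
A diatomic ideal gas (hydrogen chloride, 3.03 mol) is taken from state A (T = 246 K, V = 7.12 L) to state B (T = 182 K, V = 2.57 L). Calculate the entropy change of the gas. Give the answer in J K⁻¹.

Entropy is a state function: ΔS = nC_V ln(T₂/T₁) + nR ln(V₂/V₁), with C_V = 5R/2 = 20.79 J mol⁻¹ K⁻¹ for a diatomic ideal gas.
ΔS = 3.03 × [20.79 × ln(182/246) + 8.314 × ln(2.57/7.12)] = -44.6 J/K.

ΔS = -44.6 J/K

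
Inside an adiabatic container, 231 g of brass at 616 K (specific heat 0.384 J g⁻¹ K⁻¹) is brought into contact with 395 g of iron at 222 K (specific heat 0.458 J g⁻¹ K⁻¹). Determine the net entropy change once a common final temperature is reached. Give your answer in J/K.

ΔS_total = 33.5 J/K

Energy balance: T_f = (m₁c₁T₁ + m₂c₂T₂)/(m₁c₁ + m₂c₂) = 351.63 K.
ΔS₁ = m₁c₁ ln(T_f/T₁) = 88.704 × ln(351.63/616) = -49.73 J/K.
ΔS₂ = m₂c₂ ln(T_f/T₂) = 180.91 × ln(351.63/222) = 83.2 J/K.
ΔS_total = -49.73 + 83.2 = 33.5 J/K.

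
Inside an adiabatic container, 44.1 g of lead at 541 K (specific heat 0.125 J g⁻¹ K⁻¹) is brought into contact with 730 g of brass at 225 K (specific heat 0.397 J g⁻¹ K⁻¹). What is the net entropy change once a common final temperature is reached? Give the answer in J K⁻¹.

ΔS_total = 2.81 J/K

Energy balance: T_f = (m₁c₁T₁ + m₂c₂T₂)/(m₁c₁ + m₂c₂) = 230.9 K.
ΔS₁ = m₁c₁ ln(T_f/T₁) = 5.5125 × ln(230.9/541) = -4.694 J/K.
ΔS₂ = m₂c₂ ln(T_f/T₂) = 289.81 × ln(230.9/225) = 7.5 J/K.
ΔS_total = -4.694 + 7.5 = 2.81 J/K.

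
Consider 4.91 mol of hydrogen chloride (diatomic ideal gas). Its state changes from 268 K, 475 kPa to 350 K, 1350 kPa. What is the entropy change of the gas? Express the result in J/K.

ΔS = nC_p ln(T₂/T₁) − nR ln(P₂/P₁), with C_p = 7R/2 = 29.1 J mol⁻¹ K⁻¹ for a diatomic ideal gas.
ΔS = 4.91 × [29.1 × ln(350/268) − 8.314 × ln(1350/475)] = -4.5 J/K.

ΔS = -4.5 J/K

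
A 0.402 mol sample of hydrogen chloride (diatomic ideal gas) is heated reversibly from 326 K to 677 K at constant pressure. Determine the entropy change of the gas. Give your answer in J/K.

ΔS = 8.55 J/K

At constant pressure, ΔS = nC_p ln(T₂/T₁) with C_p = 7R/2 = 29.1 J mol⁻¹ K⁻¹.
ΔS = 0.402 × 29.1 × ln(677/326) = 8.55 J/K.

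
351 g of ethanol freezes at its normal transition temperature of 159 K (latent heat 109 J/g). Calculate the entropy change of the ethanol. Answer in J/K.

Heat released by the substance: Q = −mL = −351 × 109 = −38259 J.
At constant T, ΔS = Q_rev/T = −38259 / 159 = -241 J/K.

ΔS = -241 J/K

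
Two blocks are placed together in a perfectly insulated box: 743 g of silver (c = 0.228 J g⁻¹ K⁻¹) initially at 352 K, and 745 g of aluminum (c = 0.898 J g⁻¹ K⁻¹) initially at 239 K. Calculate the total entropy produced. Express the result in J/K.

ΔS_total = 10.9 J/K

Energy balance: T_f = (m₁c₁T₁ + m₂c₂T₂)/(m₁c₁ + m₂c₂) = 261.83 K.
ΔS₁ = m₁c₁ ln(T_f/T₁) = 169.404 × ln(261.83/352) = -50.13 J/K.
ΔS₂ = m₂c₂ ln(T_f/T₂) = 669.01 × ln(261.83/239) = 61.04 J/K.
ΔS_total = -50.13 + 61.04 = 10.9 J/K.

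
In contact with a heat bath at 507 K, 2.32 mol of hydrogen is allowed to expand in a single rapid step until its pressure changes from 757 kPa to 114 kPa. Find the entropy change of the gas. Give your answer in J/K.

Entropy is a state function, so ΔS_gas depends only on the end states.
For an isothermal ideal gas ΔS_gas = nR ln(P₁/P₂) = 2.32 × 8.314 × ln(757/114) = 36.5 J/K.

ΔS_gas = 36.5 J/K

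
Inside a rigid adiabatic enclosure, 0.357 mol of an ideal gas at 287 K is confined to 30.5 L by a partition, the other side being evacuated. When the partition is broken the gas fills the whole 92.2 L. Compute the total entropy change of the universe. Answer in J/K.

No heat is exchanged and no work is done, so the ideal-gas temperature stays constant.
Entropy is a state function; using a reversible isothermal path, ΔS_gas = nR ln(V₂/V₁) = 0.357 × 8.314 × ln(92.2/30.5) = 3.28 J/K.
The insulated surroundings exchange no heat, so ΔS_surr = 0 and ΔS_universe = ΔS_gas.

ΔS_universe = 3.28 J/K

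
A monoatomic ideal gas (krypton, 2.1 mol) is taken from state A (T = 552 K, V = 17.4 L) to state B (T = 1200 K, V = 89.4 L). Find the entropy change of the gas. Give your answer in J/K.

Entropy is a state function: ΔS = nC_V ln(T₂/T₁) + nR ln(V₂/V₁), with C_V = 3R/2 = 12.47 J mol⁻¹ K⁻¹ for a monoatomic ideal gas.
ΔS = 2.1 × [12.47 × ln(1200/552) + 8.314 × ln(89.4/17.4)] = 48.9 J/K.

ΔS = 48.9 J/K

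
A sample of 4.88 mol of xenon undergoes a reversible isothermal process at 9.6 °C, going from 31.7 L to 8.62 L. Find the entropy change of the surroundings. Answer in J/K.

ΔS_surr = 52.8 J/K

For an isothermal ideal gas ΔS_gas = nR ln(V₂/V₁) = 4.88 × 8.314 × ln(8.62/31.7) = -52.8 J/K.
The process is reversible, so ΔS_surr = −ΔS_gas = 52.8 J/K and ΔS_universe = 0.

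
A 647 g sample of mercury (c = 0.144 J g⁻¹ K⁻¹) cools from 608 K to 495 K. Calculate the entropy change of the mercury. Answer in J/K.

ΔS = ∫dQ_rev/T = m c ln(T₂/T₁) = 647 × 0.144 × ln(495/608) = -19.2 J/K.

ΔS = -19.2 J/K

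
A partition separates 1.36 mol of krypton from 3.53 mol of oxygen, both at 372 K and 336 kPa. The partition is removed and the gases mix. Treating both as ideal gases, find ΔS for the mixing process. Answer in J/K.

ΔS_mix = 24 J/K

Mole fractions: x_A = 1.36/4.89 = 0.278, x_B = 0.722.
ΔS_mix = −R(n_A ln x_A + n_B ln x_B) = −8.314 × (1.36 ln 0.278 + 3.53 ln 0.722) = 24 J/K.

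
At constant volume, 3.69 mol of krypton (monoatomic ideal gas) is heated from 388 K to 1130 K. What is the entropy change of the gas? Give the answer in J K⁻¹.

ΔS = 49.2 J/K

At constant volume, ΔS = nC_V ln(T₂/T₁) with C_V = 3R/2 = 12.47 J mol⁻¹ K⁻¹.
ΔS = 3.69 × 12.47 × ln(1130/388) = 49.2 J/K.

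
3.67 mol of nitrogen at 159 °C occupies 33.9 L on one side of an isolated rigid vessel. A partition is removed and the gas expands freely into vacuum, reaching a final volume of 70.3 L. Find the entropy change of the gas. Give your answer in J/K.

For an ideal gas in free expansion Q = 0 and W = 0, so T is unchanged.
Entropy is a state function; using a reversible isothermal path, ΔS_gas = nR ln(V₂/V₁) = 3.67 × 8.314 × ln(70.3/33.9) = 22.3 J/K.

ΔS_gas = 22.3 J/K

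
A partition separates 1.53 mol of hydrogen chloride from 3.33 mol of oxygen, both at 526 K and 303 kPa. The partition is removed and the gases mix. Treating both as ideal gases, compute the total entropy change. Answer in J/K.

Mole fractions: x_A = 1.53/4.86 = 0.315, x_B = 0.685.
ΔS_mix = −R(n_A ln x_A + n_B ln x_B) = −8.314 × (1.53 ln 0.315 + 3.33 ln 0.685) = 25.2 J/K.

ΔS_mix = 25.2 J/K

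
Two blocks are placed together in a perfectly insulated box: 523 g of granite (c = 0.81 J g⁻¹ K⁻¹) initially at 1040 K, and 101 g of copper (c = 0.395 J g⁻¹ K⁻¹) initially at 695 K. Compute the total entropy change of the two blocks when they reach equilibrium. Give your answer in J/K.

Energy balance: T_f = (m₁c₁T₁ + m₂c₂T₂)/(m₁c₁ + m₂c₂) = 1010.3 K.
ΔS₁ = m₁c₁ ln(T_f/T₁) = 423.63 × ln(1010.3/1040) = -12.27 J/K.
ΔS₂ = m₂c₂ ln(T_f/T₂) = 39.895 × ln(1010.3/695) = 14.92 J/K.
ΔS_total = -12.27 + 14.92 = 2.65 J/K.

ΔS_total = 2.65 J/K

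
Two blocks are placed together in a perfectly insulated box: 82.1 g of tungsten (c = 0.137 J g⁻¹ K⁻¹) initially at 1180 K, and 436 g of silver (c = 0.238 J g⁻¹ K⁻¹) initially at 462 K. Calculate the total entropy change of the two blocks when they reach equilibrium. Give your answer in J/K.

Energy balance: T_f = (m₁c₁T₁ + m₂c₂T₂)/(m₁c₁ + m₂c₂) = 532.22 K.
ΔS₁ = m₁c₁ ln(T_f/T₁) = 11.2477 × ln(532.22/1180) = -8.9557 J/K.
ΔS₂ = m₂c₂ ln(T_f/T₂) = 103.768 × ln(532.22/462) = 14.681 J/K.
ΔS_total = -8.9557 + 14.681 = 5.73 J/K.

ΔS_total = 5.73 J/K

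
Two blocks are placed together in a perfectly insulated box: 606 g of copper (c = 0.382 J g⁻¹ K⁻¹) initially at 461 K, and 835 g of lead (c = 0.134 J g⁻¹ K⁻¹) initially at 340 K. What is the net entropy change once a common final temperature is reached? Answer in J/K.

Energy balance: T_f = (m₁c₁T₁ + m₂c₂T₂)/(m₁c₁ + m₂c₂) = 421.57 K.
ΔS₁ = m₁c₁ ln(T_f/T₁) = 231.492 × ln(421.57/461) = -20.7 J/K.
ΔS₂ = m₂c₂ ln(T_f/T₂) = 111.89 × ln(421.57/340) = 24.06 J/K.
ΔS_total = -20.7 + 24.06 = 3.36 J/K.

ΔS_total = 3.36 J/K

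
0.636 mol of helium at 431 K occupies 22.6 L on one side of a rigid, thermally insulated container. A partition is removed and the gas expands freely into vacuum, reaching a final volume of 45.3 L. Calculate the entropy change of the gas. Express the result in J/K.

No heat is exchanged and no work is done, so the ideal-gas temperature stays constant.
Entropy is a state function; using a reversible isothermal path, ΔS_gas = nR ln(V₂/V₁) = 0.636 × 8.314 × ln(45.3/22.6) = 3.68 J/K.

ΔS_gas = 3.68 J/K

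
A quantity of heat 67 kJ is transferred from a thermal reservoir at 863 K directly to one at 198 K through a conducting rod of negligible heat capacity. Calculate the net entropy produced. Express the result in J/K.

ΔS_hot = −Q/T_H = −67000/863 = -77.64 J/K and ΔS_cold = +Q/T_C = 67000/198 = 338.4 J/K.
ΔS_total = -77.64 + 338.4 = 261 J/K, positive as the second law requires.

ΔS_total = 261 J/K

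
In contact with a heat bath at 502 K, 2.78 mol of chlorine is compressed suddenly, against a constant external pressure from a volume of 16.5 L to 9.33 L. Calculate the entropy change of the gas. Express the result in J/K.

Entropy is a state function, so ΔS_gas depends only on the end states.
For an isothermal ideal gas ΔS_gas = nR ln(V₂/V₁) = 2.78 × 8.314 × ln(9.33/16.5) = -13.2 J/K.

ΔS_gas = -13.2 J/K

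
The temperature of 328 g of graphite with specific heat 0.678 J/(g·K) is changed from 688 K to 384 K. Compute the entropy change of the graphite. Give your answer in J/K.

ΔS = -130 J/K

ΔS = ∫dQ_rev/T = m c ln(T₂/T₁) = 328 × 0.678 × ln(384/688) = -130 J/K.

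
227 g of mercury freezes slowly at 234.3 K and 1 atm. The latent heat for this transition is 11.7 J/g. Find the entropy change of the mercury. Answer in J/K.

Heat released by the substance: Q = −mL = −227 × 11.7 = −2655.9 J.
At constant T, ΔS = Q_rev/T = −2655.9 / 234.3 = -11.3 J/K.

ΔS = -11.3 J/K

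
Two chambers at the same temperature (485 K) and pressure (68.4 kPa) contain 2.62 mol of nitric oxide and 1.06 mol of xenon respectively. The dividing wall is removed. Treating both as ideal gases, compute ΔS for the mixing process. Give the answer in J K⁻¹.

Mole fractions: x_A = 2.62/3.68 = 0.712, x_B = 0.288.
ΔS_mix = −R(n_A ln x_A + n_B ln x_B) = −8.314 × (2.62 ln 0.712 + 1.06 ln 0.288) = 18.4 J/K.

ΔS_mix = 18.4 J/K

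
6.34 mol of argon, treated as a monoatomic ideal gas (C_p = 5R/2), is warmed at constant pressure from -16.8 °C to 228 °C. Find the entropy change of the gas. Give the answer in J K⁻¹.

ΔS = 88.3 J/K

In kelvin: T₁ = 256.35 K, T₂ = 501.15 K. At constant pressure, ΔS = nC_p ln(T₂/T₁) with C_p = 5R/2 = 20.79 J mol⁻¹ K⁻¹.
ΔS = 6.34 × 20.79 × ln(501.15/256.35) = 88.3 J/K.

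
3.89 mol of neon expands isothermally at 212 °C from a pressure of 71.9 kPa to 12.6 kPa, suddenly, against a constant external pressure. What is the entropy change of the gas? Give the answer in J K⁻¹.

ΔS_gas = 56.3 J/K

Entropy is a state function, so ΔS_gas depends only on the end states.
For an isothermal ideal gas ΔS_gas = nR ln(P₁/P₂) = 3.89 × 8.314 × ln(71.9/12.6) = 56.3 J/K.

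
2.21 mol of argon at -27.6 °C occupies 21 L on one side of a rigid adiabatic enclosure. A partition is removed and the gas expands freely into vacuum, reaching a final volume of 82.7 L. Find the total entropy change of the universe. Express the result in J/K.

ΔS_universe = 25.2 J/K

No heat is exchanged and no work is done, so the ideal-gas temperature stays constant.
Entropy is a state function; using a reversible isothermal path, ΔS_gas = nR ln(V₂/V₁) = 2.21 × 8.314 × ln(82.7/21) = 25.2 J/K.
The insulated surroundings exchange no heat, so ΔS_surr = 0 and ΔS_universe = ΔS_gas.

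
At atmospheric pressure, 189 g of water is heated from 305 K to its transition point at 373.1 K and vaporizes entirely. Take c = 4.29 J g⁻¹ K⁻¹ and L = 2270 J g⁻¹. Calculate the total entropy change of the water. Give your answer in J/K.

ΔS = 1310 J/K

Warming step: ΔS₁ = m c ln(T_tr/T_i) = 189 × 4.29 × ln(373.1/305) = 163.4 J/K.
Phase change: ΔS₂ = +mL/T_tr = 189 × 2270 / 373.1 = 1150 J/K.
ΔS_total = (163.4) + (1150) = 1310 J/K.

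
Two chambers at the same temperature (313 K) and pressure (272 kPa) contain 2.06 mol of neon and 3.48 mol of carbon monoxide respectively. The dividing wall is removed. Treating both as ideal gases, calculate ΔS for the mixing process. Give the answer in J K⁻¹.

ΔS_mix = 30.4 J/K

Mole fractions: x_A = 2.06/5.54 = 0.372, x_B = 0.628.
ΔS_mix = −R(n_A ln x_A + n_B ln x_B) = −8.314 × (2.06 ln 0.372 + 3.48 ln 0.628) = 30.4 J/K.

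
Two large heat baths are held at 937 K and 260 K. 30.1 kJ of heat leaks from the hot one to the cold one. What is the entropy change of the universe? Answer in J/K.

ΔS_total = 83.6 J/K

ΔS_hot = −Q/T_H = −30100/937 = -32.124 J/K and ΔS_cold = +Q/T_C = 30100/260 = 115.77 J/K.
ΔS_total = -32.124 + 115.77 = 83.6 J/K, positive as the second law requires.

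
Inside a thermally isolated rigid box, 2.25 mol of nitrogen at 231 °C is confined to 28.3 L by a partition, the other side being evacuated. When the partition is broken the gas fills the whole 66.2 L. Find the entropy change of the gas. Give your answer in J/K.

ΔS_gas = 15.9 J/K

For an ideal gas in free expansion Q = 0 and W = 0, so T is unchanged.
Entropy is a state function; using a reversible isothermal path, ΔS_gas = nR ln(V₂/V₁) = 2.25 × 8.314 × ln(66.2/28.3) = 15.9 J/K.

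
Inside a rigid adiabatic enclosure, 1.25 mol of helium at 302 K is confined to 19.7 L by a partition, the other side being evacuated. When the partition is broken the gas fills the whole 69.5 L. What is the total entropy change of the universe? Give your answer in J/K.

For an ideal gas in free expansion Q = 0 and W = 0, so T is unchanged.
Entropy is a state function; using a reversible isothermal path, ΔS_gas = nR ln(V₂/V₁) = 1.25 × 8.314 × ln(69.5/19.7) = 13.1 J/K.
The insulated surroundings exchange no heat, so ΔS_surr = 0 and ΔS_universe = ΔS_gas.

ΔS_universe = 13.1 J/K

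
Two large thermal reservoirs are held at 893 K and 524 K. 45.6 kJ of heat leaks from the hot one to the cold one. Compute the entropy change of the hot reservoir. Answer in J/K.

ΔS_hot = -51.1 J/K

The hot reservoir loses heat Q, so ΔS_hot = −Q/T_H = −45600/893 = -51.1 J/K.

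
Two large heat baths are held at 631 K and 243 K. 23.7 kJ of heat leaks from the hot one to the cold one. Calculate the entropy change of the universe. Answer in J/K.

ΔS_total = 60 J/K

ΔS_hot = −Q/T_H = −23700/631 = -37.56 J/K and ΔS_cold = +Q/T_C = 23700/243 = 97.53 J/K.
ΔS_total = -37.56 + 97.53 = 60 J/K, positive as the second law requires.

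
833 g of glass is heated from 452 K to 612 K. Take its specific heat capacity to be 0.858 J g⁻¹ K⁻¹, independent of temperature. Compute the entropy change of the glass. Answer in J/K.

ΔS = ∫dQ_rev/T = m c ln(T₂/T₁) = 833 × 0.858 × ln(612/452) = 217 J/K.

ΔS = 217 J/K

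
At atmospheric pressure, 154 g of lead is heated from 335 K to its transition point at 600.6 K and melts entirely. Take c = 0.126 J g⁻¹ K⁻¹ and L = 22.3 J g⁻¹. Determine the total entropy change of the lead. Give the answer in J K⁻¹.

Warming step: ΔS₁ = m c ln(T_tr/T_i) = 154 × 0.126 × ln(600.6/335) = 11.33 J/K.
Phase change: ΔS₂ = +mL/T_tr = 154 × 22.3 / 600.6 = 5.718 J/K.
ΔS_total = (11.33) + (5.718) = 17 J/K.

ΔS = 17 J/K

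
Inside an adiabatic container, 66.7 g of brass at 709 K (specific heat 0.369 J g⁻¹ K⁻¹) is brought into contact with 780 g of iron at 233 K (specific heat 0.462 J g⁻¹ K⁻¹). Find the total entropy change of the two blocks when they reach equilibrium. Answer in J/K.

Energy balance: T_f = (m₁c₁T₁ + m₂c₂T₂)/(m₁c₁ + m₂c₂) = 263.43 K.
ΔS₁ = m₁c₁ ln(T_f/T₁) = 24.6123 × ln(263.43/709) = -24.37 J/K.
ΔS₂ = m₂c₂ ln(T_f/T₂) = 360.36 × ln(263.43/233) = 44.24 J/K.
ΔS_total = -24.37 + 44.24 = 19.9 J/K.

ΔS_total = 19.9 J/K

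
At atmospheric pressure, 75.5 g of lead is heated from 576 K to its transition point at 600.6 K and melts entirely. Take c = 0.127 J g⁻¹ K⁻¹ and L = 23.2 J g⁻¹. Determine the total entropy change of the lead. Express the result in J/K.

Warming step: ΔS₁ = m c ln(T_tr/T_i) = 75.5 × 0.127 × ln(600.6/576) = 0.401 J/K.
Phase change: ΔS₂ = +mL/T_tr = 75.5 × 23.2 / 600.6 = 2.916 J/K.
ΔS_total = (0.401) + (2.916) = 3.32 J/K.

ΔS = 3.32 J/K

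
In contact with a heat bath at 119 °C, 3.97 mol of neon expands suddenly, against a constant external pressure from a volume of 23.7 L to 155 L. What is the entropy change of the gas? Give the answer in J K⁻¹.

ΔS_gas = 62 J/K

Entropy is a state function, so ΔS_gas depends only on the end states.
For an isothermal ideal gas ΔS_gas = nR ln(V₂/V₁) = 3.97 × 8.314 × ln(155/23.7) = 62 J/K.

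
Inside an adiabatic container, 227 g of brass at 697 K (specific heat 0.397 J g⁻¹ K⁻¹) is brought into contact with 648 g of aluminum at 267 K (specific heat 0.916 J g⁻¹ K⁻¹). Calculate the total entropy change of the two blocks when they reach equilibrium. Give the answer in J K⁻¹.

ΔS_total = 45.1 J/K

Energy balance: T_f = (m₁c₁T₁ + m₂c₂T₂)/(m₁c₁ + m₂c₂) = 323.68 K.
ΔS₁ = m₁c₁ ln(T_f/T₁) = 90.119 × ln(323.68/697) = -69.124 J/K.
ΔS₂ = m₂c₂ ln(T_f/T₂) = 593.568 × ln(323.68/267) = 114.27 J/K.
ΔS_total = -69.124 + 114.27 = 45.1 J/K.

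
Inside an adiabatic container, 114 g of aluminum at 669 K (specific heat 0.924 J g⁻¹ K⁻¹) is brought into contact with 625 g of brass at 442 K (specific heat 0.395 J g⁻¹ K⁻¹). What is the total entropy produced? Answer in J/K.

Energy balance: T_f = (m₁c₁T₁ + m₂c₂T₂)/(m₁c₁ + m₂c₂) = 509.89 K.
ΔS₁ = m₁c₁ ln(T_f/T₁) = 105.336 × ln(509.89/669) = -28.608 J/K.
ΔS₂ = m₂c₂ ln(T_f/T₂) = 246.875 × ln(509.89/442) = 35.274 J/K.
ΔS_total = -28.608 + 35.274 = 6.67 J/K.

ΔS_total = 6.67 J/K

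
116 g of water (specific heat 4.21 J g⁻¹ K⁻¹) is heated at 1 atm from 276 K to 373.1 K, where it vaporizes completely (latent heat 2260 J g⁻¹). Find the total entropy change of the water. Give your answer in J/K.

ΔS = 850 J/K

Warming step: ΔS₁ = m c ln(T_tr/T_i) = 116 × 4.21 × ln(373.1/276) = 147.2 J/K.
Phase change: ΔS₂ = +mL/T_tr = 116 × 2260 / 373.1 = 702.7 J/K.
ΔS_total = (147.2) + (702.7) = 850 J/K.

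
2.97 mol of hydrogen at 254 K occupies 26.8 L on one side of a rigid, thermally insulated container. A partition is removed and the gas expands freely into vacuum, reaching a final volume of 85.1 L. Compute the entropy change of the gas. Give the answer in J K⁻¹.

No heat is exchanged and no work is done, so the ideal-gas temperature stays constant.
Entropy is a state function; using a reversible isothermal path, ΔS_gas = nR ln(V₂/V₁) = 2.97 × 8.314 × ln(85.1/26.8) = 28.5 J/K.

ΔS_gas = 28.5 J/K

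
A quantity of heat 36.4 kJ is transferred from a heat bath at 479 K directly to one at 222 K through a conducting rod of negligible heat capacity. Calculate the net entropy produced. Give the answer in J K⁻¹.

ΔS_total = 88 J/K

ΔS_hot = −Q/T_H = −36400/479 = -75.99 J/K and ΔS_cold = +Q/T_C = 36400/222 = 164 J/K.
ΔS_total = -75.99 + 164 = 88 J/K, positive as the second law requires.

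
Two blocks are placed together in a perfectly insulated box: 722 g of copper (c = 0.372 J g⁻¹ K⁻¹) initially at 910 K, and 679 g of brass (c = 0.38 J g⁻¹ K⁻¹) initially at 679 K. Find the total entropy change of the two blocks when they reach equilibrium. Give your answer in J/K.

ΔS_total = 5.61 J/K

Energy balance: T_f = (m₁c₁T₁ + m₂c₂T₂)/(m₁c₁ + m₂c₂) = 796.82 K.
ΔS₁ = m₁c₁ ln(T_f/T₁) = 268.584 × ln(796.82/910) = -35.67 J/K.
ΔS₂ = m₂c₂ ln(T_f/T₂) = 258.02 × ln(796.82/679) = 41.28 J/K.
ΔS_total = -35.67 + 41.28 = 5.61 J/K.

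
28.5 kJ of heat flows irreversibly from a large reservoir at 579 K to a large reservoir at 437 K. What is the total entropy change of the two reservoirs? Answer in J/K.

ΔS_hot = −Q/T_H = −28500/579 = -49.22 J/K and ΔS_cold = +Q/T_C = 28500/437 = 65.22 J/K.
ΔS_total = -49.22 + 65.22 = 16 J/K, positive as the second law requires.

ΔS_total = 16 J/K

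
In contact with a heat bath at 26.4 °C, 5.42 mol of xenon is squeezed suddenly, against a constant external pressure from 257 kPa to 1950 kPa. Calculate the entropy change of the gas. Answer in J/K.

ΔS_gas = -91.3 J/K

Entropy is a state function, so ΔS_gas depends only on the end states.
For an isothermal ideal gas ΔS_gas = nR ln(P₁/P₂) = 5.42 × 8.314 × ln(257/1950) = -91.3 J/K.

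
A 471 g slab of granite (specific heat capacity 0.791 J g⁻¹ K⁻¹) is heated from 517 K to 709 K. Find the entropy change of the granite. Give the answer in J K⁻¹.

ΔS = 118 J/K

ΔS = ∫dQ_rev/T = m c ln(T₂/T₁) = 471 × 0.791 × ln(709/517) = 118 J/K.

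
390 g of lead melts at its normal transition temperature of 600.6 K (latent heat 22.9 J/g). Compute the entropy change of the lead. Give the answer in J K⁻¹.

Heat absorbed by the substance: Q = mL = 390 × 22.9 = 8931 J.
At constant T, ΔS = Q_rev/T = 8931 / 600.6 = 14.9 J/K.

ΔS = 14.9 J/K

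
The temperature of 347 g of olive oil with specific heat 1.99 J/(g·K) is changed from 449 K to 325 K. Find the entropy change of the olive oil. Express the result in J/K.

ΔS = ∫dQ_rev/T = m c ln(T₂/T₁) = 347 × 1.99 × ln(325/449) = -223 J/K.

ΔS = -223 J/K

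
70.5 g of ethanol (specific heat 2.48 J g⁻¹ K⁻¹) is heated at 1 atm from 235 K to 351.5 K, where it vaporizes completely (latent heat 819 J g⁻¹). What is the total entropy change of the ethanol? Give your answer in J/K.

ΔS = 235 J/K

Warming step: ΔS₁ = m c ln(T_tr/T_i) = 70.5 × 2.48 × ln(351.5/235) = 70.39 J/K.
Phase change: ΔS₂ = +mL/T_tr = 70.5 × 819 / 351.5 = 164.3 J/K.
ΔS_total = (70.39) + (164.3) = 235 J/K.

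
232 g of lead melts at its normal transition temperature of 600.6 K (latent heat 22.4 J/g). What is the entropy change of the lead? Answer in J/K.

ΔS = 8.65 J/K

Heat absorbed by the substance: Q = mL = 232 × 22.4 = 5196.8 J.
At constant T, ΔS = Q_rev/T = 5196.8 / 600.6 = 8.65 J/K.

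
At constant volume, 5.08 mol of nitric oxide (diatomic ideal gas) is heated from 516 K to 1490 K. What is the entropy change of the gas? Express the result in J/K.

At constant volume, ΔS = nC_V ln(T₂/T₁) with C_V = 5R/2 = 20.79 J mol⁻¹ K⁻¹.
ΔS = 5.08 × 20.79 × ln(1490/516) = 112 J/K.

ΔS = 112 J/K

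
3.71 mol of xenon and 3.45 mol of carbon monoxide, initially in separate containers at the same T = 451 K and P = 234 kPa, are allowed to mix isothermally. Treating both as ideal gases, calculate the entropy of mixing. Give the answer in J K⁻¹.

ΔS_mix = 41.2 J/K

Mole fractions: x_A = 3.71/7.16 = 0.518, x_B = 0.482.
ΔS_mix = −R(n_A ln x_A + n_B ln x_B) = −8.314 × (3.71 ln 0.518 + 3.45 ln 0.482) = 41.2 J/K.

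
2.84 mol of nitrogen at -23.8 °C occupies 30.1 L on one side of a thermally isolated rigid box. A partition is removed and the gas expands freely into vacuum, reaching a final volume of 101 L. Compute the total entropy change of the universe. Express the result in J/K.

No heat is exchanged and no work is done, so the ideal-gas temperature stays constant.
Entropy is a state function; using a reversible isothermal path, ΔS_gas = nR ln(V₂/V₁) = 2.84 × 8.314 × ln(101/30.1) = 28.6 J/K.
The insulated surroundings exchange no heat, so ΔS_surr = 0 and ΔS_universe = ΔS_gas.

ΔS_universe = 28.6 J/K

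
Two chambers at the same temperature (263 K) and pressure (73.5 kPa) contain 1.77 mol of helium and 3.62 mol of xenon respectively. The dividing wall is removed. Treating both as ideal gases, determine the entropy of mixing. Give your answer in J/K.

Mole fractions: x_A = 1.77/5.39 = 0.328, x_B = 0.672.
ΔS_mix = −R(n_A ln x_A + n_B ln x_B) = −8.314 × (1.77 ln 0.328 + 3.62 ln 0.672) = 28.4 J/K.

ΔS_mix = 28.4 J/K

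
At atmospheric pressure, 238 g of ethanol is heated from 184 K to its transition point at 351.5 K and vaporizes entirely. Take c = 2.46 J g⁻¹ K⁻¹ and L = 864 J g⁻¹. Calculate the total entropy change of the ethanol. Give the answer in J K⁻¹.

Warming step: ΔS₁ = m c ln(T_tr/T_i) = 238 × 2.46 × ln(351.5/184) = 379 J/K.
Phase change: ΔS₂ = +mL/T_tr = 238 × 864 / 351.5 = 585 J/K.
ΔS_total = (379) + (585) = 964 J/K.

ΔS = 964 J/K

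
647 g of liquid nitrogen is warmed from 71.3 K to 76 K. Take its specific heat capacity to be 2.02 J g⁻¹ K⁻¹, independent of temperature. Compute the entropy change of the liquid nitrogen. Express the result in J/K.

ΔS = 83.4 J/K

ΔS = ∫dQ_rev/T = m c ln(T₂/T₁) = 647 × 2.02 × ln(76/71.3) = 83.4 J/K.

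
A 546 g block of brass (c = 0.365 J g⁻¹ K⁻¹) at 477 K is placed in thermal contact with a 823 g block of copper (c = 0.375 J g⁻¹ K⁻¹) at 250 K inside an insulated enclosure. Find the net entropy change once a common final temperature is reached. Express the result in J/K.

ΔS_total = 26 J/K

Energy balance: T_f = (m₁c₁T₁ + m₂c₂T₂)/(m₁c₁ + m₂c₂) = 339.07 K.
ΔS₁ = m₁c₁ ln(T_f/T₁) = 199.29 × ln(339.07/477) = -68.02 J/K.
ΔS₂ = m₂c₂ ln(T_f/T₂) = 308.625 × ln(339.07/250) = 94.05 J/K.
ΔS_total = -68.02 + 94.05 = 26 J/K.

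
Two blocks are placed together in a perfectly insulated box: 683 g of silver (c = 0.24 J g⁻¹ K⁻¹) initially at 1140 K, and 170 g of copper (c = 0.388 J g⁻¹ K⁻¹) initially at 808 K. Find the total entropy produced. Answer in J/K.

Energy balance: T_f = (m₁c₁T₁ + m₂c₂T₂)/(m₁c₁ + m₂c₂) = 1044.7 K.
ΔS₁ = m₁c₁ ln(T_f/T₁) = 163.92 × ln(1044.7/1140) = -14.3 J/K.
ΔS₂ = m₂c₂ ln(T_f/T₂) = 65.96 × ln(1044.7/808) = 16.95 J/K.
ΔS_total = -14.3 + 16.95 = 2.65 J/K.

ΔS_total = 2.65 J/K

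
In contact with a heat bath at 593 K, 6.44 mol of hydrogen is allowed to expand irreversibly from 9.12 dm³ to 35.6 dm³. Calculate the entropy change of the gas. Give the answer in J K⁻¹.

Entropy is a state function, so ΔS_gas depends only on the end states.
For an isothermal ideal gas ΔS_gas = nR ln(V₂/V₁) = 6.44 × 8.314 × ln(35.6/9.12) = 72.9 J/K.

ΔS_gas = 72.9 J/K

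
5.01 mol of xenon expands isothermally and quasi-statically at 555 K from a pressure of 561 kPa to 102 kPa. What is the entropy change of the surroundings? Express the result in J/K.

ΔS_surr = -71 J/K

For an isothermal ideal gas ΔS_gas = nR ln(P₁/P₂) = 5.01 × 8.314 × ln(561/102) = 71 J/K.
The process is reversible, so ΔS_surr = −ΔS_gas = -71 J/K and ΔS_universe = 0.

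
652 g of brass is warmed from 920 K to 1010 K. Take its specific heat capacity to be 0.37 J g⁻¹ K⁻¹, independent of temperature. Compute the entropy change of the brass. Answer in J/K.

ΔS = 22.5 J/K

ΔS = ∫dQ_rev/T = m c ln(T₂/T₁) = 652 × 0.37 × ln(1010/920) = 22.5 J/K.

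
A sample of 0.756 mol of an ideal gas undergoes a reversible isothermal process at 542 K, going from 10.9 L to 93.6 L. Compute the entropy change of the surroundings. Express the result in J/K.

ΔS_surr = -13.5 J/K

For an isothermal ideal gas ΔS_gas = nR ln(V₂/V₁) = 0.756 × 8.314 × ln(93.6/10.9) = 13.5 J/K.
The process is reversible, so ΔS_surr = −ΔS_gas = -13.5 J/K and ΔS_universe = 0.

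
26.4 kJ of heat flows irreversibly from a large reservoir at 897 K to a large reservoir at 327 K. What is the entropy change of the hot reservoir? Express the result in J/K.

ΔS_hot = -29.4 J/K

The hot reservoir loses heat Q, so ΔS_hot = −Q/T_H = −26400/897 = -29.4 J/K.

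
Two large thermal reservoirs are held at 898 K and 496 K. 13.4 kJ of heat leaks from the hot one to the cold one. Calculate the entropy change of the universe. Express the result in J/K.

ΔS_hot = −Q/T_H = −13400/898 = -14.92 J/K and ΔS_cold = +Q/T_C = 13400/496 = 27.02 J/K.
ΔS_total = -14.92 + 27.02 = 12.1 J/K, positive as the second law requires.

ΔS_total = 12.1 J/K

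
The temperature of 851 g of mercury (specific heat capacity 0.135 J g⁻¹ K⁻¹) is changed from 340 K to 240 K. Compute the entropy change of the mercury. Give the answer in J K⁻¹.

ΔS = ∫dQ_rev/T = m c ln(T₂/T₁) = 851 × 0.135 × ln(240/340) = -40 J/K.

ΔS = -40 J/K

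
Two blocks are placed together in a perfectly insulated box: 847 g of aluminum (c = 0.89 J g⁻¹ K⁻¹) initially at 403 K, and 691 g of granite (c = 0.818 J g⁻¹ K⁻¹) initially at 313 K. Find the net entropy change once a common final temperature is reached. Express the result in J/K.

ΔS_total = 10.2 J/K

Energy balance: T_f = (m₁c₁T₁ + m₂c₂T₂)/(m₁c₁ + m₂c₂) = 364.43 K.
ΔS₁ = m₁c₁ ln(T_f/T₁) = 753.83 × ln(364.43/403) = -75.83 J/K.
ΔS₂ = m₂c₂ ln(T_f/T₂) = 565.238 × ln(364.43/313) = 86 J/K.
ΔS_total = -75.83 + 86 = 10.2 J/K.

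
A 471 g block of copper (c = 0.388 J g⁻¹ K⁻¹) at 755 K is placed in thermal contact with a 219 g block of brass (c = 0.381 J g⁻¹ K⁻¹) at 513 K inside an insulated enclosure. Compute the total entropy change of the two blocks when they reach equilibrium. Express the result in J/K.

Energy balance: T_f = (m₁c₁T₁ + m₂c₂T₂)/(m₁c₁ + m₂c₂) = 679.14 K.
ΔS₁ = m₁c₁ ln(T_f/T₁) = 182.748 × ln(679.14/755) = -19.35 J/K.
ΔS₂ = m₂c₂ ln(T_f/T₂) = 83.439 × ln(679.14/513) = 23.41 J/K.
ΔS_total = -19.35 + 23.41 = 4.06 J/K.

ΔS_total = 4.06 J/K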